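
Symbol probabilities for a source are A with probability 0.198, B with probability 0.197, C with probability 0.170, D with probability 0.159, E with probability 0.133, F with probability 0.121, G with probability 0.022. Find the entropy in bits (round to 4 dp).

H = −Σ pᵢ log₂ pᵢ.
−0.198·log₂(0.198) = 0.4626
−0.197·log₂(0.197) = 0.4617
−0.170·log₂(0.170) = 0.4346
−0.159·log₂(0.159) = 0.4218
−0.133·log₂(0.133) = 0.3871
−0.121·log₂(0.121) = 0.3687
−0.022·log₂(0.022) = 0.1211
Sum ≈ 2.6576 → 2.6576 bits.

2.6576 bits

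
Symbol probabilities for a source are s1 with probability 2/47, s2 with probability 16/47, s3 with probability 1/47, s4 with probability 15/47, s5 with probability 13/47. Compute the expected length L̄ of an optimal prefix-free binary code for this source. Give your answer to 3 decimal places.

2.064 bits/symbol

Repeatedly combine the two least-probable nodes; the expected code length is the sum of the merged weights.
merge 1/47 + 2/47 → 3/47
merge 3/47 + 13/47 → 16/47
merge 15/47 + 16/47 → 31/47
merge 16/47 + 31/47 → 1
L = 3/47 + 16/47 + 31/47 + 1 = 97/47 ≈ 2.064 bits/symbol.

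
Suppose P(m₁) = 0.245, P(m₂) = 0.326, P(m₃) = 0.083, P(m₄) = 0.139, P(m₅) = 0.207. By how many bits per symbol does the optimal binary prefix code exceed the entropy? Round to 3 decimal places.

Entropy H = −Σ p log₂ p ≈ 2.1884 bits.
Huffman merges: 83/1000+139/1000→111/500; 207/1000+111/500→429/1000; 49/200+163/500→571/1000; 429/1000+571/1000→1. L = 1111/500 ≈ 2.2220.
L − H = 2.2220 − 2.1884 = 0.034 bits.

0.034 bits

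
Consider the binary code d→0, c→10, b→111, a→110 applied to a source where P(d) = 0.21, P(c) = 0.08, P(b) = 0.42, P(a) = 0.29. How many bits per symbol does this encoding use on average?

2.5 bits/symbol

L̄ = Σ pᵢ·ℓᵢ = 0.21·1 + 0.08·2 + 0.42·3 + 0.29·3 = 2.5 bits/symbol.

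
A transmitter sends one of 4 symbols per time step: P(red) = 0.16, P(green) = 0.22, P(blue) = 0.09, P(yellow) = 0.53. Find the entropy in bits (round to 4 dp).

H = −Σ pᵢ log₂ pᵢ.
−0.16·log₂(0.16) = 0.4230
−0.22·log₂(0.22) = 0.4806
−0.09·log₂(0.09) = 0.3127
−0.53·log₂(0.53) = 0.4854
Sum ≈ 1.7017 → 1.7017 bits.

1.7017 bits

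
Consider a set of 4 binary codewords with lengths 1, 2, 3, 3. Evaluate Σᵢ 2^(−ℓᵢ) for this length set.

1

With common denominator 2^3 = 8: Σ 2^(−ℓᵢ) = 4/8 + 2/8 + 1/8 + 1/8 = 8/8 = 1.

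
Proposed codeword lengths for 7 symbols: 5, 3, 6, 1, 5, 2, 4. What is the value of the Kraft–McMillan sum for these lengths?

With common denominator 2^6 = 64: Σ 2^(−ℓᵢ) = 2/64 + 8/64 + 1/64 + 32/64 + 2/64 + 16/64 + 4/64 = 65/64 = 1.015625.

1.015625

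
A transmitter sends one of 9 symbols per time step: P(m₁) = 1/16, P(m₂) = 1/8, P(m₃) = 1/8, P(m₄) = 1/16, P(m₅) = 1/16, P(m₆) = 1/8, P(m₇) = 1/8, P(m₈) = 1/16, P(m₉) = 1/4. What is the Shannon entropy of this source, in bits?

Each probability is a power of 1/2, so log₂(1/p) is an integer.
H = Σ p·log₂(1/p) = 1/16·4 + 1/8·3 + 1/8·3 + 1/16·4 + 1/16·4 + 1/8·3 + 1/8·3 + 1/16·4 + 1/4·2 = 3 bits.

3 bits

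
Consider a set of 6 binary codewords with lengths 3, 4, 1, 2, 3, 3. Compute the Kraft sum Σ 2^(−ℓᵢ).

With common denominator 2^4 = 16: Σ 2^(−ℓᵢ) = 2/16 + 1/16 + 8/16 + 4/16 + 2/16 + 2/16 = 19/16 = 1.1875.

1.1875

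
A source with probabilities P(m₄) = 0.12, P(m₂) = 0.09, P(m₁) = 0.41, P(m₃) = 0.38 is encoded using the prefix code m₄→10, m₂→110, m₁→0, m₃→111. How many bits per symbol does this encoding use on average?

L̄ = Σ pᵢ·ℓᵢ = 0.12·2 + 0.09·3 + 0.41·1 + 0.38·3 = 2.06 bits/symbol.

2.06 bits/symbol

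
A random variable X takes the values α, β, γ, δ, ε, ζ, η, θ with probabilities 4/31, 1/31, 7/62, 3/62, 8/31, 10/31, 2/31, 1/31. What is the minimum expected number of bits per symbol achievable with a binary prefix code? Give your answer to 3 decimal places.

2.597 bits/symbol

Repeatedly combine the two least-probable nodes; the expected code length is the sum of the merged weights.
merge 1/31 + 1/31 → 2/31
merge 3/62 + 2/31 → 7/62
merge 2/31 + 7/62 → 11/62
merge 7/62 + 4/31 → 15/62
merge 11/62 + 15/62 → 13/31
merge 8/31 + 10/31 → 18/31
merge 13/31 + 18/31 → 1
L = 2/31 + 7/62 + 11/62 + 15/62 + 13/31 + 18/31 + 1 = 161/62 ≈ 2.597 bits/symbol.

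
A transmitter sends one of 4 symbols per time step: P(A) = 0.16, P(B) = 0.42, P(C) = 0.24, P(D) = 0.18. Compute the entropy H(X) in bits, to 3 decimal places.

H = −Σ pᵢ log₂ pᵢ.
−0.16·log₂(0.16) = 0.4230
−0.42·log₂(0.42) = 0.5256
−0.24·log₂(0.24) = 0.4941
−0.18·log₂(0.18) = 0.4453
Sum ≈ 1.8881 → 1.888 bits.

1.888 bits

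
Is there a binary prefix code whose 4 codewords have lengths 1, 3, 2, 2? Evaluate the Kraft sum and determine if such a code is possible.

With common denominator 2^3 = 8: Σ 2^(−ℓᵢ) = 4/8 + 1/8 + 2/8 + 2/8 = 9/8 = 1.125.
Kraft's inequality requires Σ ≤ 1; here Σ = 1.125 > 1, so no such prefix code exists.

1.125; no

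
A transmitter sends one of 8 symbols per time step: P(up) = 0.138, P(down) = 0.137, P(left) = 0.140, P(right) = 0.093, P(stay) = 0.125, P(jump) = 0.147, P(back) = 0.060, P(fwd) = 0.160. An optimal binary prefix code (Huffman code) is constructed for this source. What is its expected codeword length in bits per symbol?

Repeatedly combine the two least-probable nodes; the expected code length is the sum of the merged weights.
merge 3/50 + 93/1000 → 153/1000
merge 1/8 + 137/1000 → 131/500
merge 69/500 + 7/50 → 139/500
merge 147/1000 + 153/1000 → 3/10
merge 4/25 + 131/500 → 211/500
merge 139/500 + 3/10 → 289/500
merge 211/500 + 289/500 → 1
L = 153/1000 + 131/500 + 139/500 + 3/10 + 211/500 + 289/500 + 1 = 2993/1000 = 2.993 bits/symbol.

2.993 bits/symbol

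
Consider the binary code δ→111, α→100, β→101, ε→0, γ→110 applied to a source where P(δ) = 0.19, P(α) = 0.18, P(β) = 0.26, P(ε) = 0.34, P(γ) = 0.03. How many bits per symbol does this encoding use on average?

2.32 bits/symbol

L̄ = Σ pᵢ·ℓᵢ = 0.19·3 + 0.18·3 + 0.26·3 + 0.34·1 + 0.03·3 = 2.32 bits/symbol.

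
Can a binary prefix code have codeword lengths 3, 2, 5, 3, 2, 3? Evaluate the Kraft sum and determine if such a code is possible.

With common denominator 2^5 = 32: Σ 2^(−ℓᵢ) = 4/32 + 8/32 + 1/32 + 4/32 + 8/32 + 4/32 = 29/32 = 0.90625.
Kraft's inequality requires Σ ≤ 1; here Σ = 0.90625 ≤ 1, so such a prefix code exists.

0.90625; yes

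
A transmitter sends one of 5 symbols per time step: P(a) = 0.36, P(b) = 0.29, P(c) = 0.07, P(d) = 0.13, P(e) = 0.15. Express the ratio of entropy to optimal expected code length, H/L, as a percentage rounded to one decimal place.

Entropy H = −Σ p log₂ p ≈ 2.1103 bits.
Huffman merges: 7/100+13/100→1/5; 3/20+1/5→7/20; 29/100+7/20→16/25; 9/25+16/25→1. L = 219/100 ≈ 2.1900.
Efficiency = H/L = 2.1103/2.1900 = 96.4%.

96.4%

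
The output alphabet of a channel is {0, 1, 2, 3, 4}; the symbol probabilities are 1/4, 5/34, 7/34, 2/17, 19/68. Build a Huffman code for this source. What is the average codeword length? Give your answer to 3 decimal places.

Repeatedly combine the two least-probable nodes; the expected code length is the sum of the merged weights.
merge 2/17 + 5/34 → 9/34
merge 7/34 + 1/4 → 31/68
merge 9/34 + 19/68 → 37/68
merge 31/68 + 37/68 → 1
L = 9/34 + 31/68 + 37/68 + 1 = 77/34 ≈ 2.265 bits/symbol.

2.265 bits/symbol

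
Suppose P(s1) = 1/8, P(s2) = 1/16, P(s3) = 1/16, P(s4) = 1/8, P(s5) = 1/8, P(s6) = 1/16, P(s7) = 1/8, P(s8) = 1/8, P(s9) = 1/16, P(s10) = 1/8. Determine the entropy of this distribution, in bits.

Each probability is a power of 1/2, so log₂(1/p) is an integer.
H = Σ p·log₂(1/p) = 1/8·3 + 1/16·4 + 1/16·4 + 1/8·3 + 1/8·3 + 1/16·4 + 1/8·3 + 1/8·3 + 1/16·4 + 1/8·3 = 3.25 bits.

3.25 bits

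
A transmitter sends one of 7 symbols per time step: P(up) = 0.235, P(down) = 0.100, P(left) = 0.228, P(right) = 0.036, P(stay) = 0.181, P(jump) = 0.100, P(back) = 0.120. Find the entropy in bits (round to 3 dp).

2.628 bits

H = −Σ pᵢ log₂ pᵢ.
−0.235·log₂(0.235) = 0.4910
−0.100·log₂(0.100) = 0.3322
−0.228·log₂(0.228) = 0.4863
−0.036·log₂(0.036) = 0.1727
−0.181·log₂(0.181) = 0.4463
−0.100·log₂(0.100) = 0.3322
−0.120·log₂(0.120) = 0.3671
Sum ≈ 2.6277 → 2.628 bits.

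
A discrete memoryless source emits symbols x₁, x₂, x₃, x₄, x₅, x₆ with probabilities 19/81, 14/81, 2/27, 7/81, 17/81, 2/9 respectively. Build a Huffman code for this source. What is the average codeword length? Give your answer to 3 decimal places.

2.494 bits/symbol

Repeatedly combine the two least-probable nodes; the expected code length is the sum of the merged weights.
merge 2/27 + 7/81 → 13/81
merge 13/81 + 14/81 → 1/3
merge 17/81 + 2/9 → 35/81
merge 19/81 + 1/3 → 46/81
merge 35/81 + 46/81 → 1
L = 13/81 + 1/3 + 35/81 + 46/81 + 1 = 202/81 ≈ 2.494 bits/symbol.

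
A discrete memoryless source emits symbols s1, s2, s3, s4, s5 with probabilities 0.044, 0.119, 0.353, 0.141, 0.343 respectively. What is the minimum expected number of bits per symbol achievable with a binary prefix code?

Repeatedly combine the two least-probable nodes; the expected code length is the sum of the merged weights.
merge 11/250 + 119/1000 → 163/1000
merge 141/1000 + 163/1000 → 38/125
merge 38/125 + 343/1000 → 647/1000
merge 353/1000 + 647/1000 → 1
L = 163/1000 + 38/125 + 647/1000 + 1 = 1057/500 = 2.114 bits/symbol.

2.114 bits/symbol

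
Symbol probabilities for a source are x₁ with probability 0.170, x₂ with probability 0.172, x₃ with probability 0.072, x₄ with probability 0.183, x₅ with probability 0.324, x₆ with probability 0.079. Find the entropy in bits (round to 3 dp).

H = −Σ pᵢ log₂ pᵢ.
−0.170·log₂(0.170) = 0.4346
−0.172·log₂(0.172) = 0.4368
−0.072·log₂(0.072) = 0.2733
−0.183·log₂(0.183) = 0.4484
−0.324·log₂(0.324) = 0.5268
−0.079·log₂(0.079) = 0.2893
Sum ≈ 2.4092 → 2.409 bits.

2.409 bits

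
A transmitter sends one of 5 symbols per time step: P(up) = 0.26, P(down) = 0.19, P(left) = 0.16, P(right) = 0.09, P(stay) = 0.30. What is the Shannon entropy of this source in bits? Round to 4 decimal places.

H = −Σ pᵢ log₂ pᵢ.
−0.26·log₂(0.26) = 0.5053
−0.19·log₂(0.19) = 0.4552
−0.16·log₂(0.16) = 0.4230
−0.09·log₂(0.09) = 0.3127
−0.30·log₂(0.30) = 0.5211
Sum ≈ 2.2173 → 2.2173 bits.

2.2173 bits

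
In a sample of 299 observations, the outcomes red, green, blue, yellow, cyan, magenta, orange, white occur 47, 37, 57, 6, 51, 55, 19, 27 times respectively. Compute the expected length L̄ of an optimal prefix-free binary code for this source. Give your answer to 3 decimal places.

Probabilities are the counts divided by 299.
Repeatedly combine the two least-probable nodes; the expected code length is the sum of the merged weights.
merge 6/299 + 19/299 → 25/299
merge 25/299 + 27/299 → 4/23
merge 37/299 + 47/299 → 84/299
merge 51/299 + 4/23 → 103/299
merge 55/299 + 57/299 → 112/299
merge 84/299 + 103/299 → 187/299
merge 112/299 + 187/299 → 1
L = 25/299 + 4/23 + 84/299 + 103/299 + 112/299 + 187/299 + 1 = 862/299 ≈ 2.883 bits/symbol.

2.883 bits/symbol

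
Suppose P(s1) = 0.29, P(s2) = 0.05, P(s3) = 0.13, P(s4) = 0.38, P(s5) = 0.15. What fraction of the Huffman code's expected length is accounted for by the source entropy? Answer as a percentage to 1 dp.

96.6%

Entropy H = −Σ p log₂ p ≈ 2.0576 bits.
Huffman merges: 1/20+13/100→9/50; 3/20+9/50→33/100; 29/100+33/100→31/50; 19/50+31/50→1. L = 213/100 ≈ 2.1300.
Efficiency = H/L = 2.0576/2.1300 = 96.6%.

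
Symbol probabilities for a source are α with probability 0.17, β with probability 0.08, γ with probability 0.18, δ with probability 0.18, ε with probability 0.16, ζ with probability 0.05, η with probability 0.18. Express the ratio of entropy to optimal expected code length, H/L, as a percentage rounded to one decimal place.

97.5%

Entropy H = −Σ p log₂ p ≈ 2.7011 bits.
Huffman merges: 1/20+2/25→13/100; 13/100+4/25→29/100; 17/100+9/50→7/20; 9/50+9/50→9/25; 29/100+7/20→16/25; 9/25+16/25→1. L = 277/100 ≈ 2.7700.
Efficiency = H/L = 2.7011/2.7700 = 97.5%.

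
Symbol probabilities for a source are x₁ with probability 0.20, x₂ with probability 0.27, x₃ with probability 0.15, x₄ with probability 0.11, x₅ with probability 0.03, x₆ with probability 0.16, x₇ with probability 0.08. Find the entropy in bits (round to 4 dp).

H = −Σ pᵢ log₂ pᵢ.
−0.20·log₂(0.20) = 0.4644
−0.27·log₂(0.27) = 0.5100
−0.15·log₂(0.15) = 0.4105
−0.11·log₂(0.11) = 0.3503
−0.03·log₂(0.03) = 0.1518
−0.16·log₂(0.16) = 0.4230
−0.08·log₂(0.08) = 0.2915
Sum ≈ 2.6015 → 2.6015 bits.

2.6015 bits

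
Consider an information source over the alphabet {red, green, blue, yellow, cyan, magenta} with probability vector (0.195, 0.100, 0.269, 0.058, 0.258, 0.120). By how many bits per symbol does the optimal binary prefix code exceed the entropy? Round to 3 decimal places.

0.025 bits

Entropy H = −Σ p log₂ p ≈ 2.4113 bits.
Huffman merges: 29/500+1/10→79/500; 3/25+79/500→139/500; 39/200+129/500→453/1000; 269/1000+139/500→547/1000; 453/1000+547/1000→1. L = 609/250 ≈ 2.4360.
L − H = 2.4360 − 2.4113 = 0.025 bits.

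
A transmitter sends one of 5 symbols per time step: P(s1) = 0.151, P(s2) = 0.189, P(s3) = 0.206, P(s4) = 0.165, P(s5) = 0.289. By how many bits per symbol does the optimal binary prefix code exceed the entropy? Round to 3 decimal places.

0.034 bits

Entropy H = −Σ p log₂ p ≈ 2.2821 bits.
Huffman merges: 151/1000+33/200→79/250; 189/1000+103/500→79/200; 289/1000+79/250→121/200; 79/200+121/200→1. L = 579/250 ≈ 2.3160.
L − H = 2.3160 − 2.2821 = 0.034 bits.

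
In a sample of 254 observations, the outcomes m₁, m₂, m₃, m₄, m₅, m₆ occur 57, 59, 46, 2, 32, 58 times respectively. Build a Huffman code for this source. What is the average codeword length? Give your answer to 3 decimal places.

Probabilities are the counts divided by 254.
Repeatedly combine the two least-probable nodes; the expected code length is the sum of the merged weights.
merge 1/127 + 16/127 → 17/127
merge 17/127 + 23/127 → 40/127
merge 57/254 + 29/127 → 115/254
merge 59/254 + 40/127 → 139/254
merge 115/254 + 139/254 → 1
L = 17/127 + 40/127 + 115/254 + 139/254 + 1 = 311/127 ≈ 2.449 bits/symbol.

2.449 bits/symbol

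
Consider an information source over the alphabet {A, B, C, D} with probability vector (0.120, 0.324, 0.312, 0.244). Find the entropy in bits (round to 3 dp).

1.915 bits

H = −Σ pᵢ log₂ pᵢ.
−0.120·log₂(0.120) = 0.3671
−0.324·log₂(0.324) = 0.5268
−0.312·log₂(0.312) = 0.5243
−0.244·log₂(0.244) = 0.4966
Sum ≈ 1.9147 → 1.915 bits.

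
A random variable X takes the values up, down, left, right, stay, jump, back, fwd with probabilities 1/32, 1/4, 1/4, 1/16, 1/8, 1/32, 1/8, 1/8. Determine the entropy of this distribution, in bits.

Each probability is a power of 1/2, so log₂(1/p) is an integer.
H = Σ p·log₂(1/p) = 1/32·5 + 1/4·2 + 1/4·2 + 1/16·4 + 1/8·3 + 1/32·5 + 1/8·3 + 1/8·3 = 2.6875 bits.

2.6875 bits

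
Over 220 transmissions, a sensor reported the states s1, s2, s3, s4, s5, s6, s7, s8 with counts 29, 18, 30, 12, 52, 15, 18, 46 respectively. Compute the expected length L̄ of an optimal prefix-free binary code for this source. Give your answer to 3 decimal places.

2.841 bits/symbol

Probabilities are the counts divided by 220.
Repeatedly combine the two least-probable nodes; the expected code length is the sum of the merged weights.
merge 3/55 + 3/44 → 27/220
merge 9/110 + 9/110 → 9/55
merge 27/220 + 29/220 → 14/55
merge 3/22 + 9/55 → 3/10
merge 23/110 + 13/55 → 49/110
merge 14/55 + 3/10 → 61/110
merge 49/110 + 61/110 → 1
L = 27/220 + 9/55 + 14/55 + 3/10 + 49/110 + 61/110 + 1 = 125/44 ≈ 2.841 bits/symbol.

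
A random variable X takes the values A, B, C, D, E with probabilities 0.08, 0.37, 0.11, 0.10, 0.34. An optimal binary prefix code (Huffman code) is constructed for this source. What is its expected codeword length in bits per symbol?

2.1 bits/symbol

Repeatedly combine the two least-probable nodes; the expected code length is the sum of the merged weights.
merge 2/25 + 1/10 → 9/50
merge 11/100 + 9/50 → 29/100
merge 29/100 + 17/50 → 63/100
merge 37/100 + 63/100 → 1
L = 9/50 + 29/100 + 63/100 + 1 = 21/10 = 2.1 bits/symbol.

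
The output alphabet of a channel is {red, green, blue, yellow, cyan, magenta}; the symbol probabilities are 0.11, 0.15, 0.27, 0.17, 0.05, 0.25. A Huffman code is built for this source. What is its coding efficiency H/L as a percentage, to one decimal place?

98.0%

Entropy H = −Σ p log₂ p ≈ 2.4215 bits.
Huffman merges: 1/20+11/100→4/25; 3/20+4/25→31/100; 17/100+1/4→21/50; 27/100+31/100→29/50; 21/50+29/50→1. L = 247/100 ≈ 2.4700.
Efficiency = H/L = 2.4215/2.4700 = 98.0%.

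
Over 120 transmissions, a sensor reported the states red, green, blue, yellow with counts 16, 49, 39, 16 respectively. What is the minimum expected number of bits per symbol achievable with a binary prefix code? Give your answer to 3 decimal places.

Probabilities are the counts divided by 120.
Repeatedly combine the two least-probable nodes; the expected code length is the sum of the merged weights.
merge 2/15 + 2/15 → 4/15
merge 4/15 + 13/40 → 71/120
merge 49/120 + 71/120 → 1
L = 4/15 + 71/120 + 1 = 223/120 ≈ 1.858 bits/symbol.

1.858 bits/symbol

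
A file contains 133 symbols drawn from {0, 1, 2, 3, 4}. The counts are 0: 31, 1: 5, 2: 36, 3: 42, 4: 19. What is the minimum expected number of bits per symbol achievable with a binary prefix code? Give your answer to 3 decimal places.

2.180 bits/symbol

Probabilities are the counts divided by 133.
Repeatedly combine the two least-probable nodes; the expected code length is the sum of the merged weights.
merge 5/133 + 1/7 → 24/133
merge 24/133 + 31/133 → 55/133
merge 36/133 + 6/19 → 78/133
merge 55/133 + 78/133 → 1
L = 24/133 + 55/133 + 78/133 + 1 = 290/133 ≈ 2.180 bits/symbol.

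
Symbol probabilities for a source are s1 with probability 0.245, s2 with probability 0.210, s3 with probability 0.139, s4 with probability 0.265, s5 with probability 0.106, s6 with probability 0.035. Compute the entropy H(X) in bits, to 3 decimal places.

H = −Σ pᵢ log₂ pᵢ.
−0.245·log₂(0.245) = 0.4971
−0.210·log₂(0.210) = 0.4728
−0.139·log₂(0.139) = 0.3957
−0.265·log₂(0.265) = 0.5077
−0.106·log₂(0.106) = 0.3432
−0.035·log₂(0.035) = 0.1693
Sum ≈ 2.3859 → 2.386 bits.

2.386 bits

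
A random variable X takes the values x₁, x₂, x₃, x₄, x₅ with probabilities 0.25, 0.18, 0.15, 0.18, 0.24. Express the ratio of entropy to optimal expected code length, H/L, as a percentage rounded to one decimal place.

Entropy H = −Σ p log₂ p ≈ 2.2953 bits.
Huffman merges: 3/20+9/50→33/100; 9/50+6/25→21/50; 1/4+33/100→29/50; 21/50+29/50→1. L = 233/100 ≈ 2.3300.
Efficiency = H/L = 2.2953/2.3300 = 98.5%.

98.5%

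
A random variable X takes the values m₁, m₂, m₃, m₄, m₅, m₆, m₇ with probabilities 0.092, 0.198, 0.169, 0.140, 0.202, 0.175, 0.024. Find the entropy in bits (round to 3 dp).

2.645 bits

H = −Σ pᵢ log₂ pᵢ.
−0.092·log₂(0.092) = 0.3167
−0.198·log₂(0.198) = 0.4626
−0.169·log₂(0.169) = 0.4335
−0.140·log₂(0.140) = 0.3971
−0.202·log₂(0.202) = 0.4661
−0.175·log₂(0.175) = 0.4401
−0.024·log₂(0.024) = 0.1291
Sum ≈ 2.6452 → 2.645 bits.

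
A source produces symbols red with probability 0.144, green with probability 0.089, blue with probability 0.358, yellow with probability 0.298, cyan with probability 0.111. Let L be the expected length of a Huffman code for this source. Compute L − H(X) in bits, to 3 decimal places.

Entropy H = −Σ p log₂ p ≈ 2.1163 bits.
Huffman merges: 89/1000+111/1000→1/5; 18/125+1/5→43/125; 149/500+43/125→321/500; 179/500+321/500→1. L = 1093/500 ≈ 2.1860.
L − H = 2.1860 − 2.1163 = 0.070 bits.

0.070 bits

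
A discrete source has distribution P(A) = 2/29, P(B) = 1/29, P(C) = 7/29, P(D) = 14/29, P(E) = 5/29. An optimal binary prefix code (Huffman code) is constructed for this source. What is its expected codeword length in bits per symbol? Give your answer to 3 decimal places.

1.897 bits/symbol

Repeatedly combine the two least-probable nodes; the expected code length is the sum of the merged weights.
merge 1/29 + 2/29 → 3/29
merge 3/29 + 5/29 → 8/29
merge 7/29 + 8/29 → 15/29
merge 14/29 + 15/29 → 1
L = 3/29 + 8/29 + 15/29 + 1 = 55/29 ≈ 1.897 bits/symbol.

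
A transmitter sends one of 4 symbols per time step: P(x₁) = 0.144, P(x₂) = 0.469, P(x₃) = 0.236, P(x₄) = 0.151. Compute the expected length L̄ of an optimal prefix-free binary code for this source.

Repeatedly combine the two least-probable nodes; the expected code length is the sum of the merged weights.
merge 18/125 + 151/1000 → 59/200
merge 59/250 + 59/200 → 531/1000
merge 469/1000 + 531/1000 → 1
L = 59/200 + 531/1000 + 1 = 913/500 = 1.826 bits/symbol.

1.826 bits/symbol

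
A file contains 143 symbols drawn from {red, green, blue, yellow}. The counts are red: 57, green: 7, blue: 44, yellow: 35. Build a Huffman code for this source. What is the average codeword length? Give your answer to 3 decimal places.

Probabilities are the counts divided by 143.
Repeatedly combine the two least-probable nodes; the expected code length is the sum of the merged weights.
merge 7/143 + 35/143 → 42/143
merge 42/143 + 4/13 → 86/143
merge 57/143 + 86/143 → 1
L = 42/143 + 86/143 + 1 = 271/143 ≈ 1.895 bits/symbol.

1.895 bits/symbol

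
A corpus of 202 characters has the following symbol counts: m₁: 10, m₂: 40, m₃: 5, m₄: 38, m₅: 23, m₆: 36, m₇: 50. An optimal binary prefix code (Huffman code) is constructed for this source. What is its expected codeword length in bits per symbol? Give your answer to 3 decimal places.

2.629 bits/symbol

Probabilities are the counts divided by 202.
Repeatedly combine the two least-probable nodes; the expected code length is the sum of the merged weights.
merge 5/202 + 5/101 → 15/202
merge 15/202 + 23/202 → 19/101
merge 18/101 + 19/101 → 37/101
merge 19/101 + 20/101 → 39/101
merge 25/101 + 37/101 → 62/101
merge 39/101 + 62/101 → 1
L = 15/202 + 19/101 + 37/101 + 39/101 + 62/101 + 1 = 531/202 ≈ 2.629 bits/symbol.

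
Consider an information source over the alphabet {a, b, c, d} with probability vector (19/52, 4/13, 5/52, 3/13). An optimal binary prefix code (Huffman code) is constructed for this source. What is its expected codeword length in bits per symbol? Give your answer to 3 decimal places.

Repeatedly combine the two least-probable nodes; the expected code length is the sum of the merged weights.
merge 5/52 + 3/13 → 17/52
merge 4/13 + 17/52 → 33/52
merge 19/52 + 33/52 → 1
L = 17/52 + 33/52 + 1 = 51/26 ≈ 1.962 bits/symbol.

1.962 bits/symbol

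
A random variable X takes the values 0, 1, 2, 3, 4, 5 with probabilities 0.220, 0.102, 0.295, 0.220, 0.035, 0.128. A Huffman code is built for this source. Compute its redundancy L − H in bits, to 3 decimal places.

0.036 bits

Entropy H = −Σ p log₂ p ≈ 2.3655 bits.
Huffman merges: 7/200+51/500→137/1000; 16/125+137/1000→53/200; 11/50+11/50→11/25; 53/200+59/200→14/25; 11/25+14/25→1. L = 1201/500 ≈ 2.4020.
L − H = 2.4020 − 2.3655 = 0.036 bits.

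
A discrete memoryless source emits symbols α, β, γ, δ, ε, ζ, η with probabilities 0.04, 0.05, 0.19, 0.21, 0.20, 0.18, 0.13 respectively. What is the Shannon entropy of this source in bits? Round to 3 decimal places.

2.622 bits

H = −Σ pᵢ log₂ pᵢ.
−0.04·log₂(0.04) = 0.1858
−0.05·log₂(0.05) = 0.2161
−0.19·log₂(0.19) = 0.4552
−0.21·log₂(0.21) = 0.4728
−0.20·log₂(0.20) = 0.4644
−0.18·log₂(0.18) = 0.4453
−0.13·log₂(0.13) = 0.3826
Sum ≈ 2.6222 → 2.622 bits.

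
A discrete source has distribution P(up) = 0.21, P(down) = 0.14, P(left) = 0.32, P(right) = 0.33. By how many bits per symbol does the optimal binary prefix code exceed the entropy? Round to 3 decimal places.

Entropy H = −Σ p log₂ p ≈ 1.9238 bits.
Huffman merges: 7/50+21/100→7/20; 8/25+33/100→13/20; 7/20+13/20→1. L = 2 ≈ 2.0000.
L − H = 2.0000 − 1.9238 = 0.076 bits.

0.076 bits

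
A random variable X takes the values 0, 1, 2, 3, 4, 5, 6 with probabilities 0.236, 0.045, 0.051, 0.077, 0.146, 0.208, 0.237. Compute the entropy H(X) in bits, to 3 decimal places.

H = −Σ pᵢ log₂ pᵢ.
−0.236·log₂(0.236) = 0.4916
−0.045·log₂(0.045) = 0.2013
−0.051·log₂(0.051) = 0.2190
−0.077·log₂(0.077) = 0.2848
−0.146·log₂(0.146) = 0.4053
−0.208·log₂(0.208) = 0.4712
−0.237·log₂(0.237) = 0.4923
Sum ≈ 2.5655 → 2.565 bits.

2.565 bits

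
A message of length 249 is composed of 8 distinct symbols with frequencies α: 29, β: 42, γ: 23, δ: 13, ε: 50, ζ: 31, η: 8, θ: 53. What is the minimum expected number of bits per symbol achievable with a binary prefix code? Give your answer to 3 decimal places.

2.847 bits/symbol

Probabilities are the counts divided by 249.
Repeatedly combine the two least-probable nodes; the expected code length is the sum of the merged weights.
merge 8/249 + 13/249 → 7/83
merge 7/83 + 23/249 → 44/249
merge 29/249 + 31/249 → 20/83
merge 14/83 + 44/249 → 86/249
merge 50/249 + 53/249 → 103/249
merge 20/83 + 86/249 → 146/249
merge 103/249 + 146/249 → 1
L = 7/83 + 44/249 + 20/83 + 86/249 + 103/249 + 146/249 + 1 = 709/249 ≈ 2.847 bits/symbol.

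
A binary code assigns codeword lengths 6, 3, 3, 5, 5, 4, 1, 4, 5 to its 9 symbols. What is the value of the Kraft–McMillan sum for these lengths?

With common denominator 2^6 = 64: Σ 2^(−ℓᵢ) = 1/64 + 8/64 + 8/64 + 2/64 + 2/64 + 4/64 + 32/64 + 4/64 + 2/64 = 63/64 = 0.984375.

0.984375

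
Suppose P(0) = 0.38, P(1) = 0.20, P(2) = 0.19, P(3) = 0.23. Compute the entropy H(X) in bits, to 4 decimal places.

1.9377 bits

H = −Σ pᵢ log₂ pᵢ.
−0.38·log₂(0.38) = 0.5305
−0.20·log₂(0.20) = 0.4644
−0.19·log₂(0.19) = 0.4552
−0.23·log₂(0.23) = 0.4877
Sum ≈ 1.9377 → 1.9377 bits.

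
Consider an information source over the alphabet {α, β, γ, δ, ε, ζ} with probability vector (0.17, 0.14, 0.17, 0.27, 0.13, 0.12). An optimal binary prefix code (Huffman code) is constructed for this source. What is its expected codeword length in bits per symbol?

Repeatedly combine the two least-probable nodes; the expected code length is the sum of the merged weights.
merge 3/25 + 13/100 → 1/4
merge 7/50 + 17/100 → 31/100
merge 17/100 + 1/4 → 21/50
merge 27/100 + 31/100 → 29/50
merge 21/50 + 29/50 → 1
L = 1/4 + 31/100 + 21/50 + 29/50 + 1 = 64/25 = 2.56 bits/symbol.

2.56 bits/symbol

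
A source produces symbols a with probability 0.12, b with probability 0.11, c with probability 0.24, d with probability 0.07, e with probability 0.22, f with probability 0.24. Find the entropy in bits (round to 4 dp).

2.4548 bits

H = −Σ pᵢ log₂ pᵢ.
−0.12·log₂(0.12) = 0.3671
−0.11·log₂(0.11) = 0.3503
−0.24·log₂(0.24) = 0.4941
−0.07·log₂(0.07) = 0.2686
−0.22·log₂(0.22) = 0.4806
−0.24·log₂(0.24) = 0.4941
Sum ≈ 2.4548 → 2.4548 bits.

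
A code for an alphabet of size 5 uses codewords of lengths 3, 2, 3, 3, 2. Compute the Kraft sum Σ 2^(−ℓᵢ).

0.875

With common denominator 2^3 = 8: Σ 2^(−ℓᵢ) = 1/8 + 2/8 + 1/8 + 1/8 + 2/8 = 7/8 = 0.875.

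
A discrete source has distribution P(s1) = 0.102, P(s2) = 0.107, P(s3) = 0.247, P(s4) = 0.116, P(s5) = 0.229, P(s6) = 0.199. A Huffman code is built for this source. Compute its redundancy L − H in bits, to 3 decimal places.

Entropy H = −Σ p log₂ p ≈ 2.4902 bits.
Huffman merges: 51/500+107/1000→209/1000; 29/250+199/1000→63/200; 209/1000+229/1000→219/500; 247/1000+63/200→281/500; 219/500+281/500→1. L = 631/250 ≈ 2.5240.
L − H = 2.5240 − 2.4902 = 0.034 bits.

0.034 bits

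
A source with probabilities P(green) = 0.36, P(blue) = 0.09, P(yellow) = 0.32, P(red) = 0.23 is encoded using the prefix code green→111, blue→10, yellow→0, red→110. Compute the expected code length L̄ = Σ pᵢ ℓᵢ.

2.27 bits/symbol

L̄ = Σ pᵢ·ℓᵢ = 0.36·3 + 0.09·2 + 0.32·1 + 0.23·3 = 2.27 bits/symbol.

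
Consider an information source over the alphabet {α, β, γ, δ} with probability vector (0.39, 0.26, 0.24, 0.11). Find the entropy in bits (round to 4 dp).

H = −Σ pᵢ log₂ pᵢ.
−0.39·log₂(0.39) = 0.5298
−0.26·log₂(0.26) = 0.5053
−0.24·log₂(0.24) = 0.4941
−0.11·log₂(0.11) = 0.3503
Sum ≈ 1.8795 → 1.8795 bits.

1.8795 bits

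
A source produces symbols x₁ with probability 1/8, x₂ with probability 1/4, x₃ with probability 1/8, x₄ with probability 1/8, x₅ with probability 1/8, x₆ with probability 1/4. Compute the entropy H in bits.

2.5 bits

Each probability is a power of 1/2, so log₂(1/p) is an integer.
H = Σ p·log₂(1/p) = 1/8·3 + 1/4·2 + 1/8·3 + 1/8·3 + 1/8·3 + 1/4·2 = 2.5 bits.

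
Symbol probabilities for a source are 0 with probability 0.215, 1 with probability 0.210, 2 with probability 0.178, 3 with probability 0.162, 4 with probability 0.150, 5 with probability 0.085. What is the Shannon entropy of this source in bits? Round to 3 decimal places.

2.531 bits

H = −Σ pᵢ log₂ pᵢ.
−0.215·log₂(0.215) = 0.4768
−0.210·log₂(0.210) = 0.4728
−0.178·log₂(0.178) = 0.4432
−0.162·log₂(0.162) = 0.4254
−0.150·log₂(0.150) = 0.4105
−0.085·log₂(0.085) = 0.3023
Sum ≈ 2.5311 → 2.531 bits.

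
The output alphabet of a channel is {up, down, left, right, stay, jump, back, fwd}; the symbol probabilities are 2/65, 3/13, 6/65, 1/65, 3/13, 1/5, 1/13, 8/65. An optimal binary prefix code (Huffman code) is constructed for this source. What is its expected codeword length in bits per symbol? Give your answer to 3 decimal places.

2.708 bits/symbol

Repeatedly combine the two least-probable nodes; the expected code length is the sum of the merged weights.
merge 1/65 + 2/65 → 3/65
merge 3/65 + 1/13 → 8/65
merge 6/65 + 8/65 → 14/65
merge 8/65 + 1/5 → 21/65
merge 14/65 + 3/13 → 29/65
merge 3/13 + 21/65 → 36/65
merge 29/65 + 36/65 → 1
L = 3/65 + 8/65 + 14/65 + 21/65 + 29/65 + 36/65 + 1 = 176/65 ≈ 2.708 bits/symbol.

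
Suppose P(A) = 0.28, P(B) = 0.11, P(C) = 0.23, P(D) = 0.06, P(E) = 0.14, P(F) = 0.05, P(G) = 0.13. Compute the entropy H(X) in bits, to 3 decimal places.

2.592 bits

H = −Σ pᵢ log₂ pᵢ.
−0.28·log₂(0.28) = 0.5142
−0.11·log₂(0.11) = 0.3503
−0.23·log₂(0.23) = 0.4877
−0.06·log₂(0.06) = 0.2435
−0.14·log₂(0.14) = 0.3971
−0.05·log₂(0.05) = 0.2161
−0.13·log₂(0.13) = 0.3826
Sum ≈ 2.5916 → 2.592 bits.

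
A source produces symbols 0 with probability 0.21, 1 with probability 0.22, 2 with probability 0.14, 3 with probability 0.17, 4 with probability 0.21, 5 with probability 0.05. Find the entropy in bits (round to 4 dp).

H = −Σ pᵢ log₂ pᵢ.
−0.21·log₂(0.21) = 0.4728
−0.22·log₂(0.22) = 0.4806
−0.14·log₂(0.14) = 0.3971
−0.17·log₂(0.17) = 0.4346
−0.21·log₂(0.21) = 0.4728
−0.05·log₂(0.05) = 0.2161
Sum ≈ 2.4740 → 2.4740 bits.

2.4740 bits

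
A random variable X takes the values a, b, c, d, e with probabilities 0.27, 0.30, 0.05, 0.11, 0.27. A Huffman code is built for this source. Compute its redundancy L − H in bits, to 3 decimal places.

0.052 bits

Entropy H = −Σ p log₂ p ≈ 2.1075 bits.
Huffman merges: 1/20+11/100→4/25; 4/25+27/100→43/100; 27/100+3/10→57/100; 43/100+57/100→1. L = 54/25 ≈ 2.1600.
L − H = 2.1600 − 2.1075 = 0.052 bits.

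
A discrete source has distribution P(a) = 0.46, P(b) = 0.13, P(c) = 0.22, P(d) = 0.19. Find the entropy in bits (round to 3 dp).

H = −Σ pᵢ log₂ pᵢ.
−0.46·log₂(0.46) = 0.5153
−0.13·log₂(0.13) = 0.3826
−0.22·log₂(0.22) = 0.4806
−0.19·log₂(0.19) = 0.4552
Sum ≈ 1.8338 → 1.834 bits.

1.834 bits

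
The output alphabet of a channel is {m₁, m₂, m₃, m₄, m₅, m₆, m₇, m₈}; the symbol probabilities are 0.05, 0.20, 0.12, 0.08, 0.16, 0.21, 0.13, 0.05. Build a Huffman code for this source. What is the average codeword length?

Repeatedly combine the two least-probable nodes; the expected code length is the sum of the merged weights.
merge 1/20 + 1/20 → 1/10
merge 2/25 + 1/10 → 9/50
merge 3/25 + 13/100 → 1/4
merge 4/25 + 9/50 → 17/50
merge 1/5 + 21/100 → 41/100
merge 1/4 + 17/50 → 59/100
merge 41/100 + 59/100 → 1
L = 1/10 + 9/50 + 1/4 + 17/50 + 41/100 + 59/100 + 1 = 287/100 = 2.87 bits/symbol.

2.87 bits/symbol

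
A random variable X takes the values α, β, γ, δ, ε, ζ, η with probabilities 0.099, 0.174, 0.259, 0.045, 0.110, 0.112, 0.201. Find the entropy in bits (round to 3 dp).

2.645 bits

H = −Σ pᵢ log₂ pᵢ.
−0.099·log₂(0.099) = 0.3303
−0.174·log₂(0.174) = 0.4390
−0.259·log₂(0.259) = 0.5048
−0.045·log₂(0.045) = 0.2013
−0.110·log₂(0.110) = 0.3503
−0.112·log₂(0.112) = 0.3537
−0.201·log₂(0.201) = 0.4653
Sum ≈ 2.6447 → 2.645 bits.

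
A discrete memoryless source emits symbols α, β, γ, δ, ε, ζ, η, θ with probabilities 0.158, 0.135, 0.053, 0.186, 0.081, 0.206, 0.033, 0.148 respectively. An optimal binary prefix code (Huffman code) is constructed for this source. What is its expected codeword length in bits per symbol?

Repeatedly combine the two least-probable nodes; the expected code length is the sum of the merged weights.
merge 33/1000 + 53/1000 → 43/500
merge 81/1000 + 43/500 → 167/1000
merge 27/200 + 37/250 → 283/1000
merge 79/500 + 167/1000 → 13/40
merge 93/500 + 103/500 → 49/125
merge 283/1000 + 13/40 → 76/125
merge 49/125 + 76/125 → 1
L = 43/500 + 167/1000 + 283/1000 + 13/40 + 49/125 + 76/125 + 1 = 2861/1000 = 2.861 bits/symbol.

2.861 bits/symbol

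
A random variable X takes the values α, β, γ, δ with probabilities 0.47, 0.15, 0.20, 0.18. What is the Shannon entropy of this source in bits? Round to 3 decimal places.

1.832 bits

H = −Σ pᵢ log₂ pᵢ.
−0.47·log₂(0.47) = 0.5120
−0.15·log₂(0.15) = 0.4105
−0.20·log₂(0.20) = 0.4644
−0.18·log₂(0.18) = 0.4453
Sum ≈ 1.8322 → 1.832 bits.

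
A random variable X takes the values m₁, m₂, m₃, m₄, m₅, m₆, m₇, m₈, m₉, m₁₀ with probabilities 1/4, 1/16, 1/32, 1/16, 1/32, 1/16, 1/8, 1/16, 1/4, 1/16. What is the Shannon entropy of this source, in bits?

Each probability is a power of 1/2, so log₂(1/p) is an integer.
H = Σ p·log₂(1/p) = 1/4·2 + 1/16·4 + 1/32·5 + 1/16·4 + 1/32·5 + 1/16·4 + 1/8·3 + 1/16·4 + 1/4·2 + 1/16·4 = 2.9375 bits.

2.9375 bits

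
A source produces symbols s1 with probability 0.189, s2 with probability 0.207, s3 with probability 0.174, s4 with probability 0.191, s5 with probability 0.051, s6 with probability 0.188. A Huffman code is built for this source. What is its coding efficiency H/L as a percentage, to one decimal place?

95.8%

Entropy H = −Σ p log₂ p ≈ 2.4921 bits.
Huffman merges: 51/1000+87/500→9/40; 47/250+189/1000→377/1000; 191/1000+207/1000→199/500; 9/40+377/1000→301/500; 199/500+301/500→1. L = 1301/500 ≈ 2.6020.
Efficiency = H/L = 2.4921/2.6020 = 95.8%.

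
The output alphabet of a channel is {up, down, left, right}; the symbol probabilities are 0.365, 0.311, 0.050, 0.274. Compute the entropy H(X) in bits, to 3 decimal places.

H = −Σ pᵢ log₂ pᵢ.
−0.365·log₂(0.365) = 0.5307
−0.311·log₂(0.311) = 0.5240
−0.050·log₂(0.050) = 0.2161
−0.274·log₂(0.274) = 0.5118
Sum ≈ 1.7826 → 1.783 bits.

1.783 bits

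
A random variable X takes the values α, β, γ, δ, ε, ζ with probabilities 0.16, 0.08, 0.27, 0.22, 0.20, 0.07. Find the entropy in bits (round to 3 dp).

H = −Σ pᵢ log₂ pᵢ.
−0.16·log₂(0.16) = 0.4230
−0.08·log₂(0.08) = 0.2915
−0.27·log₂(0.27) = 0.5100
−0.22·log₂(0.22) = 0.4806
−0.20·log₂(0.20) = 0.4644
−0.07·log₂(0.07) = 0.2686
Sum ≈ 2.4381 → 2.438 bits.

2.438 bits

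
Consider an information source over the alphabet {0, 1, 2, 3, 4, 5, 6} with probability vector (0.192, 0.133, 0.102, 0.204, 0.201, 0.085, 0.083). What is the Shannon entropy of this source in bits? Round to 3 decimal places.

2.714 bits

H = −Σ pᵢ log₂ pᵢ.
−0.192·log₂(0.192) = 0.4571
−0.133·log₂(0.133) = 0.3871
−0.102·log₂(0.102) = 0.3359
−0.204·log₂(0.204) = 0.4678
−0.201·log₂(0.201) = 0.4653
−0.085·log₂(0.085) = 0.3023
−0.083·log₂(0.083) = 0.2980
Sum ≈ 2.7136 → 2.714 bits.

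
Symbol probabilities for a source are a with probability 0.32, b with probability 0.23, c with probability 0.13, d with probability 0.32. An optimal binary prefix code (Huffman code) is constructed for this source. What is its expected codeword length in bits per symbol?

Repeatedly combine the two least-probable nodes; the expected code length is the sum of the merged weights.
merge 13/100 + 23/100 → 9/25
merge 8/25 + 8/25 → 16/25
merge 9/25 + 16/25 → 1
L = 9/25 + 16/25 + 1 = 2 bits/symbol.

2 bits/symbol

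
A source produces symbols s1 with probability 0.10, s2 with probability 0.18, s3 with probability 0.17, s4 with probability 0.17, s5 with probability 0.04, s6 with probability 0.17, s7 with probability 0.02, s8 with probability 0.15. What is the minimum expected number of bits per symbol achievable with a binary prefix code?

2.87 bits/symbol

Repeatedly combine the two least-probable nodes; the expected code length is the sum of the merged weights.
merge 1/50 + 1/25 → 3/50
merge 3/50 + 1/10 → 4/25
merge 3/20 + 4/25 → 31/100
merge 17/100 + 17/100 → 17/50
merge 17/100 + 9/50 → 7/20
merge 31/100 + 17/50 → 13/20
merge 7/20 + 13/20 → 1
L = 3/50 + 4/25 + 31/100 + 17/50 + 7/20 + 13/20 + 1 = 287/100 = 2.87 bits/symbol.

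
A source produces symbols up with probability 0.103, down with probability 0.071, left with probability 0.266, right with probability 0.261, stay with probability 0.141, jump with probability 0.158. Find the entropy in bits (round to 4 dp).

2.4418 bits

H = −Σ pᵢ log₂ pᵢ.
−0.103·log₂(0.103) = 0.3378
−0.071·log₂(0.071) = 0.2709
−0.266·log₂(0.266) = 0.5082
−0.261·log₂(0.261) = 0.5058
−0.141·log₂(0.141) = 0.3985
−0.158·log₂(0.158) = 0.4206
Sum ≈ 2.4418 → 2.4418 bits.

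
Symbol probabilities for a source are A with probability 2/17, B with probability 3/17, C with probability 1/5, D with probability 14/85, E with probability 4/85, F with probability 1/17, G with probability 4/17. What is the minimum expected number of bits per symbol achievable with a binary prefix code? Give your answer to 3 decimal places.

2.671 bits/symbol

Repeatedly combine the two least-probable nodes; the expected code length is the sum of the merged weights.
merge 4/85 + 1/17 → 9/85
merge 9/85 + 2/17 → 19/85
merge 14/85 + 3/17 → 29/85
merge 1/5 + 19/85 → 36/85
merge 4/17 + 29/85 → 49/85
merge 36/85 + 49/85 → 1
L = 9/85 + 19/85 + 29/85 + 36/85 + 49/85 + 1 = 227/85 ≈ 2.671 bits/symbol.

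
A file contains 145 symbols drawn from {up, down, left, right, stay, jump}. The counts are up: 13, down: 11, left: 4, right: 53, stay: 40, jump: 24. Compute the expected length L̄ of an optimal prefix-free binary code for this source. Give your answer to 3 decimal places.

2.290 bits/symbol

Probabilities are the counts divided by 145.
Repeatedly combine the two least-probable nodes; the expected code length is the sum of the merged weights.
merge 4/145 + 11/145 → 3/29
merge 13/145 + 3/29 → 28/145
merge 24/145 + 28/145 → 52/145
merge 8/29 + 52/145 → 92/145
merge 53/145 + 92/145 → 1
L = 3/29 + 28/145 + 52/145 + 92/145 + 1 = 332/145 ≈ 2.290 bits/symbol.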